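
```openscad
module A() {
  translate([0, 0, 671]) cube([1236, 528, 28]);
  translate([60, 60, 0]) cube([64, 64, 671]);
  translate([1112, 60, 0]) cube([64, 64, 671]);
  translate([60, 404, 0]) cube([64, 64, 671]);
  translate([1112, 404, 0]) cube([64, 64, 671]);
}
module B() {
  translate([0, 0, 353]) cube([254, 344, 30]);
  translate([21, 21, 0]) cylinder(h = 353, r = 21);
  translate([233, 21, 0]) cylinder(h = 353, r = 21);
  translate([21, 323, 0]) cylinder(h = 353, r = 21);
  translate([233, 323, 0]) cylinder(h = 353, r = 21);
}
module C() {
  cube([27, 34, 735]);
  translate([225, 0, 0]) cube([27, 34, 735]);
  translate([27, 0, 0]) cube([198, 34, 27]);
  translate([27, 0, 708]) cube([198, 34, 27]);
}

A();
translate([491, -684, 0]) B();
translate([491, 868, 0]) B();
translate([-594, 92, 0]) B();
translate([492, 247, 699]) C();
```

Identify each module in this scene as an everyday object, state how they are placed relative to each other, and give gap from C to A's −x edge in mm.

The picture frame's min-x is at 492; the table's min-x is 0; gap = 492 mm.

A is a table. B is a stool. C is a picture frame. Three stools sit around the table at the −y, +y, −x sides. The picture frame is on top of the table, centred. The gap from the picture frame to the table's −x edge is 492 mm.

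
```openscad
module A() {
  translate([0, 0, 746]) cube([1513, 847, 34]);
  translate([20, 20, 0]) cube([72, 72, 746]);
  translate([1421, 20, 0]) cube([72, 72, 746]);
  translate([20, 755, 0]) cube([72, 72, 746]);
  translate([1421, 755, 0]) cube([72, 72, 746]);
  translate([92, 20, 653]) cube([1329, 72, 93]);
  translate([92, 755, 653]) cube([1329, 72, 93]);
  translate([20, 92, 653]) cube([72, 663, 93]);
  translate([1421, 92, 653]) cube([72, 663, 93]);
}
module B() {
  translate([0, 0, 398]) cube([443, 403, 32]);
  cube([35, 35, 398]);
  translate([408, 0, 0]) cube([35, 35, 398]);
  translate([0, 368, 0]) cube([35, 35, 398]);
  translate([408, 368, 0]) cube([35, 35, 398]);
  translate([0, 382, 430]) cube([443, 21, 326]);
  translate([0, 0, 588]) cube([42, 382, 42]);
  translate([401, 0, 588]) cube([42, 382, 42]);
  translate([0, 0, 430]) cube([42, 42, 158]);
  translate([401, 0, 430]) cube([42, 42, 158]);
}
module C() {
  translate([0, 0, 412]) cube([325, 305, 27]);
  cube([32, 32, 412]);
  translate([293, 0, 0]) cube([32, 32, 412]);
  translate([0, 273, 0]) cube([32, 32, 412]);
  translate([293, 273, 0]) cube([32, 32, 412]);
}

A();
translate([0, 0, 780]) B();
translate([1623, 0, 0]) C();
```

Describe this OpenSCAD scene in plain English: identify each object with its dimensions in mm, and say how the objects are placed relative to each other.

A is a rectangular dining table. The top is 1513×847×34 mm with its upper surface at z = 780 mm. It stands on four 72×72 mm square legs, each inset 20 mm from the nearest pair of top edges, running from the floor to the underside of the top. Four apron rails, 72 mm thick and 93 mm tall, run between adjacent legs with their top edges flush with the underside of the top and their outer faces flush with the legs' outer faces.

B is a chair: 443×403 mm seat, 32 mm thick, top at z = 430 mm, on four 35 mm square corner legs flush with the seat edges. A 21 mm thick backrest slab spans the full seat width, extending 326 mm above the seat top, its back face flush with the seat's +y edge. Two armrests of 42×42 mm section run along each side from the seat's front edge to the front of the backrest, top faces 200 mm above the seat top and outer faces flush with the seat's x-edges; a 42×42 mm post under the front of each armrest stands on the seat at the front corner.

C is a four-legged stool. The seat is a 325×305×27 mm slab whose top surface is at z = 439 mm; four square legs, each 32×32 mm in cross-section, run from the floor (z = 0) to the underside of the seat, each flush with a corner of the seat.

The chair is on top of the table. The stool is on the floor beside the table on its +x side.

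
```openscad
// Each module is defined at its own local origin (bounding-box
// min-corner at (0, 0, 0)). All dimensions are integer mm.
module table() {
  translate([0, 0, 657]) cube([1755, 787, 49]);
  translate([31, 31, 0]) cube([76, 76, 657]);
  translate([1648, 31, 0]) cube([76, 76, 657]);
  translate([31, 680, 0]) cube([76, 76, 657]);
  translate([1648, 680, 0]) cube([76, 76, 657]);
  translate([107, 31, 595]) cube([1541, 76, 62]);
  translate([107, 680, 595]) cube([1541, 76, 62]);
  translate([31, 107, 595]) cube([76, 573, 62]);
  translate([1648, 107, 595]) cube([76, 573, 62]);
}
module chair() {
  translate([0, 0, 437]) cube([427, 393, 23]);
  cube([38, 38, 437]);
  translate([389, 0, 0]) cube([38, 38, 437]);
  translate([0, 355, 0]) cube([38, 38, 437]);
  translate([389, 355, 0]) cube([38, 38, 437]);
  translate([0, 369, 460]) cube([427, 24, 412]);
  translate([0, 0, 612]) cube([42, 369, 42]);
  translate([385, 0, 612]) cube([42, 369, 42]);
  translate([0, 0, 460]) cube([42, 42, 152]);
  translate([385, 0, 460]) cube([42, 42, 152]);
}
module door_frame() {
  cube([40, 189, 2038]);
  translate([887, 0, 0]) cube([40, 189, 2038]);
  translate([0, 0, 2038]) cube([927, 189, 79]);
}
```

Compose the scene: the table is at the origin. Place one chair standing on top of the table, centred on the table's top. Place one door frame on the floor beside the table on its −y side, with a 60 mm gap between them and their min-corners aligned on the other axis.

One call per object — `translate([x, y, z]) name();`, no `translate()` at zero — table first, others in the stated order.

table();
translate([664, 197, 706]) chair();
translate([0, -249, 0]) door_frame();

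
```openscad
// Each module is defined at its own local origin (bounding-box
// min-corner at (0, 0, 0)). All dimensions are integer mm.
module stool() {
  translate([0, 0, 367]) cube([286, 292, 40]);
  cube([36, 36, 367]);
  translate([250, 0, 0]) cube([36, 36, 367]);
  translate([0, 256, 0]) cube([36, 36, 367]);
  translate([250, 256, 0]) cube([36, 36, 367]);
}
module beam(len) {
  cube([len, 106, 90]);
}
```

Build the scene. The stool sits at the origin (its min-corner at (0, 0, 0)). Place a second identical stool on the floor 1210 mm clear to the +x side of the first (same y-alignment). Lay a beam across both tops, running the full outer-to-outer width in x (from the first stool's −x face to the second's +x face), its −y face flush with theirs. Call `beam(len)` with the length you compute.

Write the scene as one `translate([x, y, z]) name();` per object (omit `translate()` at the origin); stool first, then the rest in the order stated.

stool();
translate([1496, 0, 0]) stool();
translate([0, 0, 407]) beam(1782);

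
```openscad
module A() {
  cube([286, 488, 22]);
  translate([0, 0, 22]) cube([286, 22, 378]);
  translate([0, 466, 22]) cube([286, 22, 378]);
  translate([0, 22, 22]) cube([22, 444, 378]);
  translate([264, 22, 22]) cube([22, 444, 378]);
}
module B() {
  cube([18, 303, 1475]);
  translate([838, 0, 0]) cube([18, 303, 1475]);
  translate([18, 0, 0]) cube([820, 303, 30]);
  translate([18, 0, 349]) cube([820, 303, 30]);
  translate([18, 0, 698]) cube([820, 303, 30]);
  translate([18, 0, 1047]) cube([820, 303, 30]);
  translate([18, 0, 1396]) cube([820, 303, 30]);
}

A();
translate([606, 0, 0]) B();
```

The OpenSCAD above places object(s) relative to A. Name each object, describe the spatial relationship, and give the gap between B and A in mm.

The bookshelf's nearest face is 320 mm from the open box's +x face.

A is an open box. B is a bookshelf. The bookshelf is on the floor beside the open box on its +x side. The gap between the bookshelf and the open box is 320 mm.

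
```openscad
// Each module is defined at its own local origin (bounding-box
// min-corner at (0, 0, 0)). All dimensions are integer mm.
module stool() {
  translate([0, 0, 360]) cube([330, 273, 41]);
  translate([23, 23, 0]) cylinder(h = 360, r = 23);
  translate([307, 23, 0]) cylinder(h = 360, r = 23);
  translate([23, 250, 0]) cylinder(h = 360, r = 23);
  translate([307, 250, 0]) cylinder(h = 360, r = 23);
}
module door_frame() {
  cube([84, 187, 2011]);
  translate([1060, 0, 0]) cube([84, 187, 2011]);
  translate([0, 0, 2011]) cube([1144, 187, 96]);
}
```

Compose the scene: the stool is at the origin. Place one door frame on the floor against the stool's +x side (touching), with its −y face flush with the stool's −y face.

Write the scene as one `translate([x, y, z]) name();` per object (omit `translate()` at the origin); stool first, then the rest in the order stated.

stool();
translate([330, 0, 0]) door_frame();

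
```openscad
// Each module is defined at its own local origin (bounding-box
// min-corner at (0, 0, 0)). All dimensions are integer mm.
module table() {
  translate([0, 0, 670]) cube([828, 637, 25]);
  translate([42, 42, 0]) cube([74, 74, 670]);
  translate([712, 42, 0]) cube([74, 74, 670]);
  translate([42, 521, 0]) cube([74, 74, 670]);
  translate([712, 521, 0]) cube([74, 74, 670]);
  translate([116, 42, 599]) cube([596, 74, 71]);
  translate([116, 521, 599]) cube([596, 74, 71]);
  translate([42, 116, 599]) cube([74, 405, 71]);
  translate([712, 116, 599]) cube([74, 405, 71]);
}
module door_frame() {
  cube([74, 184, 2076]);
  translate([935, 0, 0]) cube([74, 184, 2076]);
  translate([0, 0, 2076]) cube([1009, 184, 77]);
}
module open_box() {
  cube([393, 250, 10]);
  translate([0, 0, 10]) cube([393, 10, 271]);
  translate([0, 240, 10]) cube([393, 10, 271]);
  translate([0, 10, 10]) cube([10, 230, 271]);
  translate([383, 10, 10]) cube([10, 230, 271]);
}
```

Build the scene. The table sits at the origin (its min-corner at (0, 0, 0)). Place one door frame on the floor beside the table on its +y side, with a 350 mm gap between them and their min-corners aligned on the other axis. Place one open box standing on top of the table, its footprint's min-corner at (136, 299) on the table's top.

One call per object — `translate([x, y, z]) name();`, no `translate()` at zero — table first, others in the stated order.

table();
translate([0, 987, 0]) door_frame();
translate([136, 299, 695]) open_box();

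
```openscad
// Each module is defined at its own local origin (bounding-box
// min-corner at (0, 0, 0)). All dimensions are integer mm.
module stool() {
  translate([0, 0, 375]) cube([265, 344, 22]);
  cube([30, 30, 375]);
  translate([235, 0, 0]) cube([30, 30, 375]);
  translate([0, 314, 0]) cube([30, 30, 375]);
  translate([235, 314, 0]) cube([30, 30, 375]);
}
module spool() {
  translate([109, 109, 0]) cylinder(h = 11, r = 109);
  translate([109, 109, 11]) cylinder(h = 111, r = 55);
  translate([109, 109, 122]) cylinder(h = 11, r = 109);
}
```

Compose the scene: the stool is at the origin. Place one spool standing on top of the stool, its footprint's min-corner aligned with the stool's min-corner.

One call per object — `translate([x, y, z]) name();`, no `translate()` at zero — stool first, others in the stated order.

stool();
translate([0, 0, 397]) spool();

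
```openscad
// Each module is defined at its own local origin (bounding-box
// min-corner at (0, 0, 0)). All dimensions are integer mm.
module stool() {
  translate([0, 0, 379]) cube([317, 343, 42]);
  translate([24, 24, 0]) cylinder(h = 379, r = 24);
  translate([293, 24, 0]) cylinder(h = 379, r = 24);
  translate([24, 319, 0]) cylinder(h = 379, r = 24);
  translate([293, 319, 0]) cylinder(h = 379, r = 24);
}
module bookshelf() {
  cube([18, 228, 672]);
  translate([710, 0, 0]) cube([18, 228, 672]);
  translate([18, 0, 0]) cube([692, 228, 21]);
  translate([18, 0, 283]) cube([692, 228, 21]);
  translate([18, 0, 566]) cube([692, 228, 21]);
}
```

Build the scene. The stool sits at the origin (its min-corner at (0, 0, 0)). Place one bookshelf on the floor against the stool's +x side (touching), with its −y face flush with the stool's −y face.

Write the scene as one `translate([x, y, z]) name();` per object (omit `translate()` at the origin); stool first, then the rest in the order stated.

stool();
translate([317, 0, 0]) bookshelf();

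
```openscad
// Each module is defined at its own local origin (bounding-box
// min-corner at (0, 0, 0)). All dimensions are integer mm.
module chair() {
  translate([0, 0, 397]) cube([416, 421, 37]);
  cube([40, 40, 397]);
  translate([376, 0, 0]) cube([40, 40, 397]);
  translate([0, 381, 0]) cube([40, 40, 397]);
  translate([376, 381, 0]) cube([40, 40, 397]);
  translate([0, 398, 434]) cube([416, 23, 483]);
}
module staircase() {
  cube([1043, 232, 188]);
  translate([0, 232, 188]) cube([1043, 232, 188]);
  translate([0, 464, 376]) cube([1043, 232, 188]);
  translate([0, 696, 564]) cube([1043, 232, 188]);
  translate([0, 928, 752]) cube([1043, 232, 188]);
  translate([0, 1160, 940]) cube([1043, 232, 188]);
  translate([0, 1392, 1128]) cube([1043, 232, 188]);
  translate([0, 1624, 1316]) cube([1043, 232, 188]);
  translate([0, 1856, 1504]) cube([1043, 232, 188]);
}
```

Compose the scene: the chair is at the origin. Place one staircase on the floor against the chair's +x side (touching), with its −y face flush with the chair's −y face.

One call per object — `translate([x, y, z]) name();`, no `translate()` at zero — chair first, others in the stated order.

chair();
translate([416, 0, 0]) staircase();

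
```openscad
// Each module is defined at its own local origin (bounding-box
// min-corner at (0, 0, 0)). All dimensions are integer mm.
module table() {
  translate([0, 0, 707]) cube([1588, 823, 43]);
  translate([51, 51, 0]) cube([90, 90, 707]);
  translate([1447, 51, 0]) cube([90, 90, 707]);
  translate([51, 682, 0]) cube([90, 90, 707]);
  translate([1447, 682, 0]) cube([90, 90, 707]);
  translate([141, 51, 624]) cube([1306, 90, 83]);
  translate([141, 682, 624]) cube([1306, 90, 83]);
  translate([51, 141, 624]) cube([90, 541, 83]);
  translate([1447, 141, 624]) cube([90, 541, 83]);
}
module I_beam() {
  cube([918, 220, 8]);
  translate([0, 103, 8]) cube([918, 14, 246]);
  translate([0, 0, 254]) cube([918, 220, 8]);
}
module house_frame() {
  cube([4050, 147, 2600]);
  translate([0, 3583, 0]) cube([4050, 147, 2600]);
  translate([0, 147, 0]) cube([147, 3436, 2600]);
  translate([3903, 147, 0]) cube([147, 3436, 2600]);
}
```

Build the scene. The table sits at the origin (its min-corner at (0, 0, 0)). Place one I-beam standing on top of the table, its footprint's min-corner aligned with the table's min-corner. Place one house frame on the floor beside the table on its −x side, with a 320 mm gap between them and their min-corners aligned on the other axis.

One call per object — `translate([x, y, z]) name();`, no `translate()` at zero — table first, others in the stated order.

table();
translate([0, 0, 750]) I_beam();
translate([-4370, 0, 0]) house_frame();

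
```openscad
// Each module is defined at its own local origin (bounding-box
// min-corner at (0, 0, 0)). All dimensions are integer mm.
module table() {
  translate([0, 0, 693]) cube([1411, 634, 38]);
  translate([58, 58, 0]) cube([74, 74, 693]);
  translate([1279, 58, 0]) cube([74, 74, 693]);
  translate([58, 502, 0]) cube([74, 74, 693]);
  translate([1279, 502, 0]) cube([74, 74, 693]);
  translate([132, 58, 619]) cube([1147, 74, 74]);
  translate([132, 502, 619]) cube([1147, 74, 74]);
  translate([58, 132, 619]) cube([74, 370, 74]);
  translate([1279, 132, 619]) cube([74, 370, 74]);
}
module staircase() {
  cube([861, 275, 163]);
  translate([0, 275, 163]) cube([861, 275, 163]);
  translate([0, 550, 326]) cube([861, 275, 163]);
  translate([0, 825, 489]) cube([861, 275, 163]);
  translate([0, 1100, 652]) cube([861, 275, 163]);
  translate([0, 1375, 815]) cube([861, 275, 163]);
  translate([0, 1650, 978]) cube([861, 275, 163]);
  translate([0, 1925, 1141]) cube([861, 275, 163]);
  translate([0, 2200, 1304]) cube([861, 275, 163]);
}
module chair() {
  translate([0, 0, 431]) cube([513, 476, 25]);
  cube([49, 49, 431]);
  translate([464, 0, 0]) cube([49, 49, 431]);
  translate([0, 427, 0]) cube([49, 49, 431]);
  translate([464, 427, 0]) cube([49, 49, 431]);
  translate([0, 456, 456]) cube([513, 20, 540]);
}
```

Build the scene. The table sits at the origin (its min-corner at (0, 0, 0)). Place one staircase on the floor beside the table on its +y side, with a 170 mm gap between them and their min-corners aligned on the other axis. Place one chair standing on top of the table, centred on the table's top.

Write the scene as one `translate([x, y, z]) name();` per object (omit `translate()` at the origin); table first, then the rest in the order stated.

table();
translate([0, 804, 0]) staircase();
translate([449, 79, 731]) chair();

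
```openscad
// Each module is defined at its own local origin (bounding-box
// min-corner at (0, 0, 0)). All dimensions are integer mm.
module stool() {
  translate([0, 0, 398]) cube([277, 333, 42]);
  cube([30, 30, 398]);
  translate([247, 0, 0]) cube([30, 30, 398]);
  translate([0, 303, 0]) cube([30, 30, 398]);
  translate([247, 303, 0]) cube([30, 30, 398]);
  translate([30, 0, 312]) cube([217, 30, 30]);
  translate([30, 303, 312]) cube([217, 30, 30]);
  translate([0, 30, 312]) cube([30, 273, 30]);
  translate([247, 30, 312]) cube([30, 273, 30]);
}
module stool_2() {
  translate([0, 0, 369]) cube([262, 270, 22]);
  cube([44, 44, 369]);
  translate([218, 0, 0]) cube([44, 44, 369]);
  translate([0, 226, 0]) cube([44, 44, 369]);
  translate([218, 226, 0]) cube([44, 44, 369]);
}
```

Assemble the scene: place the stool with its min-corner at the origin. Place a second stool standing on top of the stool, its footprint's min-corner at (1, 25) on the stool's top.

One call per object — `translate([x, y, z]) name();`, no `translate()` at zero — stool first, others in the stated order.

stool();
translate([1, 25, 440]) stool_2();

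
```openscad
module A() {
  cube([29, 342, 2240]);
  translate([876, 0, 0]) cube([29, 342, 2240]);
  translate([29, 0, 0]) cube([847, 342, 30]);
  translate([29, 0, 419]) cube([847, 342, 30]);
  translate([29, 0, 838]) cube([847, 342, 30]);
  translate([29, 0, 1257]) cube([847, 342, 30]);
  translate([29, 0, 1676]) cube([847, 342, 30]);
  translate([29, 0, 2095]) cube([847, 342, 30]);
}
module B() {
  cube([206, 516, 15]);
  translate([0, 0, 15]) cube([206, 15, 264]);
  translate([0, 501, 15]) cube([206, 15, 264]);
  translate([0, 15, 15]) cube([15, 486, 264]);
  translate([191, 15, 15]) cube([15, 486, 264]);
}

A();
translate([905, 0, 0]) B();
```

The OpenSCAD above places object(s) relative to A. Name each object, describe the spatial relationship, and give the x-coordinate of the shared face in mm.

A is a bookshelf. B is an open box. The open box is against the bookshelf's +x side, with their −y faces flush. The x-coordinate of the shared face is 905 mm.

The bookshelf's +x face and the open box's −x face are both at x = 905 mm.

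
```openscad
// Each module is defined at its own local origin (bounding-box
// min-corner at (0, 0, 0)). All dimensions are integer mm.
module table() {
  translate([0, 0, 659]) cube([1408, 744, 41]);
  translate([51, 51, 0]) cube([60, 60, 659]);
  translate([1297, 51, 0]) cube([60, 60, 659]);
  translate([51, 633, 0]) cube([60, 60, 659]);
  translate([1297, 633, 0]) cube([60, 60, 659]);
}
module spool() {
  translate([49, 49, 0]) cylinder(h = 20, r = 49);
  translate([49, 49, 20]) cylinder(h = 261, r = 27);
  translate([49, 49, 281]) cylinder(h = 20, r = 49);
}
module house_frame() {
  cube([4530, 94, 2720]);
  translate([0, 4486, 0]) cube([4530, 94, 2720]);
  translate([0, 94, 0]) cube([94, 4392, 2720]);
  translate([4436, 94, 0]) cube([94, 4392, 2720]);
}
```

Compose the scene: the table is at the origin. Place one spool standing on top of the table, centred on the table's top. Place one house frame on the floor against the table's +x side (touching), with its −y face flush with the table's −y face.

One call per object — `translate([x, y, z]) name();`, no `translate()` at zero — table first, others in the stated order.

table();
translate([655, 323, 700]) spool();
translate([1408, 0, 0]) house_frame();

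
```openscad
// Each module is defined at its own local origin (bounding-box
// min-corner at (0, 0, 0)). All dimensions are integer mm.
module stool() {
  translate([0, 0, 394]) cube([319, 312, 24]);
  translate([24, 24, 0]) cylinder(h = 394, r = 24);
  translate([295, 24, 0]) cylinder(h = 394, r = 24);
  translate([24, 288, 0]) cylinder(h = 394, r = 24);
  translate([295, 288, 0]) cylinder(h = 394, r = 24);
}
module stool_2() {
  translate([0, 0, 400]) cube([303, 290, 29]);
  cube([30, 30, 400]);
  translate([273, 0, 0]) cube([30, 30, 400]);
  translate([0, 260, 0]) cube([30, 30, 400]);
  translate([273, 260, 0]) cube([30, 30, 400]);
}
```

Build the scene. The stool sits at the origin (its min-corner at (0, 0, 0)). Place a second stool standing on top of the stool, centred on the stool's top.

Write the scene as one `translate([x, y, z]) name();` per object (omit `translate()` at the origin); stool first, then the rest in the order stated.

stool();
translate([8, 11, 418]) stool_2();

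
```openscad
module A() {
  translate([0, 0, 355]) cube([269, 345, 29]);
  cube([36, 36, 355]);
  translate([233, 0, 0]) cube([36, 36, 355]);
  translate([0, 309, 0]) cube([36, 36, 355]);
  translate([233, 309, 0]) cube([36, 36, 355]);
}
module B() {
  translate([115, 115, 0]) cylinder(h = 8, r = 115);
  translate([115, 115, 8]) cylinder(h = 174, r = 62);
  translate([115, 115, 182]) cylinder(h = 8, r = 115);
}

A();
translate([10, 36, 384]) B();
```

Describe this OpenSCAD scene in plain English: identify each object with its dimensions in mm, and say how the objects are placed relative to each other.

A is a simple wooden stool: a rectangular seat 269 mm (x) by 345 mm (y), 29 mm thick, top face at z = 384 mm, on four square legs, each 36×36 mm in cross-section. The legs rest on z = 0, each flush with a corner of the seat.

B is a spool: two coaxial disc flanges of radius 115 mm and thickness 8 mm, joined by a core cylinder of radius 62 mm and height 174 mm. The lower flange rests on z = 0 and the three cylinders share a vertical axis.

The spool is on top of the stool.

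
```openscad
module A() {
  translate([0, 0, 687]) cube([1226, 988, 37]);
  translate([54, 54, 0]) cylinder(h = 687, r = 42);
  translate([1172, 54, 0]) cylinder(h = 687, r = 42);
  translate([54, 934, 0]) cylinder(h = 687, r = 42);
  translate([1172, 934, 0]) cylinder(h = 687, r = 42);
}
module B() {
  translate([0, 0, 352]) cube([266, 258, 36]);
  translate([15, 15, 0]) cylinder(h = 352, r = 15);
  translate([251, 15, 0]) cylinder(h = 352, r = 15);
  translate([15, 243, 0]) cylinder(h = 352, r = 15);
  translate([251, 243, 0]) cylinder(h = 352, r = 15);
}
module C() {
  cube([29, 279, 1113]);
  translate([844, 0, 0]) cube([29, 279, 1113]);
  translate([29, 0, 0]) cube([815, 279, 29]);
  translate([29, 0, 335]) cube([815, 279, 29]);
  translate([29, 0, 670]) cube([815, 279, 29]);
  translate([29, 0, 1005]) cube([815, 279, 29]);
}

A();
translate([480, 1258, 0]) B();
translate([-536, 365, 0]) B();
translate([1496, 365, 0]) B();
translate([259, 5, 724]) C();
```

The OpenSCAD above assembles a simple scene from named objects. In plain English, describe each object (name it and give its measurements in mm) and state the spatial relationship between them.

A is a rectangular dining table. The top is 1226×988×37 mm with its upper surface at z = 724 mm. It stands on four round legs of 84 mm diameter, each leg's bounding box inset 12 mm from the nearest pair of top edges, running from the floor to the underside of the top.

B is a four-legged stool. The seat is 266×258 mm, 36 mm thick, top at z = 388 mm. It stands on four round legs, each 30 mm in diameter, from z = 0 to the seat underside, each leg's axis is inset half a diameter from the nearest pair of seat edges (so the leg's bounding box is flush with the corner).

C is a bookshelf 873 mm wide overall, 279 mm deep and 1113 mm tall. The two sides are 29 mm thick vertical panels. 4 horizontal shelves of 29 mm thickness span between the inner faces of the sides; the lowest shelf sits on the floor and shelves are stacked with a clear vertical gap of 306 mm between each pair.

Three stools sit around the table at the +y, −x, +x sides. The bookshelf is on top of the table.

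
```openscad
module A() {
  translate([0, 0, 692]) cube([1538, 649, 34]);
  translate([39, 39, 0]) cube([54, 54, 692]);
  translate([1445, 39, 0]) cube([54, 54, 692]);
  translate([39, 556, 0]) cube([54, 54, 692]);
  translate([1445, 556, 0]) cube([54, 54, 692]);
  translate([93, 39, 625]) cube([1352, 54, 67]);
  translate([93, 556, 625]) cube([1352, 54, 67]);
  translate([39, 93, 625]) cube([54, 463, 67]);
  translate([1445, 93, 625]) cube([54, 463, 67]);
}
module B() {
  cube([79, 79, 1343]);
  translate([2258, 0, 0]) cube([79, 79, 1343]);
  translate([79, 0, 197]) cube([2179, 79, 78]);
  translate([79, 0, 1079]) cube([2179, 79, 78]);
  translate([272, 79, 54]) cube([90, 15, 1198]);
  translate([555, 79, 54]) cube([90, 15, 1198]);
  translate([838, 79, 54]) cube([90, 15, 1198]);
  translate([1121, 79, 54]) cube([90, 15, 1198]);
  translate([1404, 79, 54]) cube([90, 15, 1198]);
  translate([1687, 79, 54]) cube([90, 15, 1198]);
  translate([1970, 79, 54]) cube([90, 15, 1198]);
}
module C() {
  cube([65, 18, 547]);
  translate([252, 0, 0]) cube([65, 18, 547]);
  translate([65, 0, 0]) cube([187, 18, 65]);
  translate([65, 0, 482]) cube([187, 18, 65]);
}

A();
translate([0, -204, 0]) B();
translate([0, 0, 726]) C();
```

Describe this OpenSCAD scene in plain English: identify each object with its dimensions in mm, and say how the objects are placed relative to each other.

A is a table: top 1538 mm (x) × 649 mm (y), 34 mm thick, upper face at z = 726 mm, on four 54×54 mm square legs, each inset 39 mm from the nearest pair of top edges, running from z = 0 to the bottom of the top. Four apron rails, 54 mm thick and 67 mm tall, run between adjacent legs with their top edges flush with the underside of the top and their outer faces flush with the legs' outer faces.

B is a fence section. Two 79×79 mm posts, 1343 mm tall, stand on the floor with a clear span of 2179 mm between their inner faces. Two horizontal rails of 79×78 mm section span the gap between the posts with their undersides at z = 197 mm and z = 1079 mm, flush with the posts' −y face. 7 pickets, each 90 mm wide, 15 mm thick and 1198 mm tall, are fixed to the +y face of the rails with their bottoms at z = 54 mm, evenly spaced across the span with equal gaps (rounded down to the nearest mm) at the −x end and between each pair — any rounding remainder accumulates at the +x end.

C is a picture frame with a 187×417 mm rectangular opening (x by z) and a uniform 65 mm border on every side. Frame depth is 18 mm along y. It is built from two vertical stiles running the full outside height and two horizontal rails spanning the gap between the stiles.

The fence section is on the floor beside the table on its −y side. The picture frame is on top of the table.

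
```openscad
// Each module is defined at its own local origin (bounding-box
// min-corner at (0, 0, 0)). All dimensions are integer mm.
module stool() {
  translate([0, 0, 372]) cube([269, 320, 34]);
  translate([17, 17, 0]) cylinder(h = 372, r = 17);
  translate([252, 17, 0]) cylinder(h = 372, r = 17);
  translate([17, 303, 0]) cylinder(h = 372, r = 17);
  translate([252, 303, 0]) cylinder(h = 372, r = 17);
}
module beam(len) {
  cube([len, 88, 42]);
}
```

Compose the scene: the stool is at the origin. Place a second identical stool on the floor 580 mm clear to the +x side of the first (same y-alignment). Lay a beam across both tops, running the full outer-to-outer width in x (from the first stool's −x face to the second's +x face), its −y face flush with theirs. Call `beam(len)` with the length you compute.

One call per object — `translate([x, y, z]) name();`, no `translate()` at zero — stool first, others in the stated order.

stool();
translate([849, 0, 0]) stool();
translate([0, 0, 406]) beam(1118);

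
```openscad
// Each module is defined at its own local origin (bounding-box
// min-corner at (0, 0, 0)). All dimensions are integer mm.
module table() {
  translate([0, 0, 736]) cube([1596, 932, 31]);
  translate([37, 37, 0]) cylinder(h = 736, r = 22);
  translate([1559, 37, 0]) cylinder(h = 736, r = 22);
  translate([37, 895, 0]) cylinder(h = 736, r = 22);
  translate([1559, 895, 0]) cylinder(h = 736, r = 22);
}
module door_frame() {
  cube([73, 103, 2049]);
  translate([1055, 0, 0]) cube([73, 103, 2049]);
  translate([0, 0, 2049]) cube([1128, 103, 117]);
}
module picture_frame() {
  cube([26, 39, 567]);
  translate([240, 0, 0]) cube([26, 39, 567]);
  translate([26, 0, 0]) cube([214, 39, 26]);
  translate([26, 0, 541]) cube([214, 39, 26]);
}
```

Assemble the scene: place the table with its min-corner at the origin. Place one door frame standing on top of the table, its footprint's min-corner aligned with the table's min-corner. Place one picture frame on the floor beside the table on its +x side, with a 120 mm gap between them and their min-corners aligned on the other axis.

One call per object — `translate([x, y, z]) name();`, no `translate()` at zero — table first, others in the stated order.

table();
translate([0, 0, 767]) door_frame();
translate([1716, 0, 0]) picture_frame();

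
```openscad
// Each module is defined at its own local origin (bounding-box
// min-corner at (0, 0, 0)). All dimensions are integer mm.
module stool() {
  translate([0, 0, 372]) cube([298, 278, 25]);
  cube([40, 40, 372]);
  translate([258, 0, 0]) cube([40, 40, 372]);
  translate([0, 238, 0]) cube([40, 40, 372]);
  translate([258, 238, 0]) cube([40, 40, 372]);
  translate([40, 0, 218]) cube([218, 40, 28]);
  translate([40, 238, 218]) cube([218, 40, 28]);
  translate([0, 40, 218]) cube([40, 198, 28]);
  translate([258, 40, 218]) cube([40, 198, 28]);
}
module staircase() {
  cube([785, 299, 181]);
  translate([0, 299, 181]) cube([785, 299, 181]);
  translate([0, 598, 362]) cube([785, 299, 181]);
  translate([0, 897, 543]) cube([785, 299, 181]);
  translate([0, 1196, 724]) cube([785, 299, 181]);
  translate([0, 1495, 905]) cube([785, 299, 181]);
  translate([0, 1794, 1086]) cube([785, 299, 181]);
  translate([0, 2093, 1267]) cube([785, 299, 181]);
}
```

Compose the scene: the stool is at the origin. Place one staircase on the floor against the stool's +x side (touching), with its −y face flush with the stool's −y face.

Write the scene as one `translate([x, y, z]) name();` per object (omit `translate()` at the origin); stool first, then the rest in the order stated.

stool();
translate([298, 0, 0]) staircase();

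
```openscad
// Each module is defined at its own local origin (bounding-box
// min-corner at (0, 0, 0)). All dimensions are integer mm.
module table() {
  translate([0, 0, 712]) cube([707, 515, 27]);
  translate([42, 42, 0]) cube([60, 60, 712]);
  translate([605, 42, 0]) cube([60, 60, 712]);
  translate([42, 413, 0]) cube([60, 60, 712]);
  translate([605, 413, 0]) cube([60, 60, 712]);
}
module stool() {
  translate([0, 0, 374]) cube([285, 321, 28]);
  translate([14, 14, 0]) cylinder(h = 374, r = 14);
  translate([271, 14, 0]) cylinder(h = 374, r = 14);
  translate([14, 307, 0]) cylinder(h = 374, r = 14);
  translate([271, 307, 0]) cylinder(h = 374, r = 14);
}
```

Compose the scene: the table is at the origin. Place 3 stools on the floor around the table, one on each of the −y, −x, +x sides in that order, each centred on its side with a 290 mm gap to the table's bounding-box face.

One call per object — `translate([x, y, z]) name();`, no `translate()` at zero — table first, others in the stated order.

table();
translate([211, -611, 0]) stool();
translate([-575, 97, 0]) stool();
translate([997, 97, 0]) stool();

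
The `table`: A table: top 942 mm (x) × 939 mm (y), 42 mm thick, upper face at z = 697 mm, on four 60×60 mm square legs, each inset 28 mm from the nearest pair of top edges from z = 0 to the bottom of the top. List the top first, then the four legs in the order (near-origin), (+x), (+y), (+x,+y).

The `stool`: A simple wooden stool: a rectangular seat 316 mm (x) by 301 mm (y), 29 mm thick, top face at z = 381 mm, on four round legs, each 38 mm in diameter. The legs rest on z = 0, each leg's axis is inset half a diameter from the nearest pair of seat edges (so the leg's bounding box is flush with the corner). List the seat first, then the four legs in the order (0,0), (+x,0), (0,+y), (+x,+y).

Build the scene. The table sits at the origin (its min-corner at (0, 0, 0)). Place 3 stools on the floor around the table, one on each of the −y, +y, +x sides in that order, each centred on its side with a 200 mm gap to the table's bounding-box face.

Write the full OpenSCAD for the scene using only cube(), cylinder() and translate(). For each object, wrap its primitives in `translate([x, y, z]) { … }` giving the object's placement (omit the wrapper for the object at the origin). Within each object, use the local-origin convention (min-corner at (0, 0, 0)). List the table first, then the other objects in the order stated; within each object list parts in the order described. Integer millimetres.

translate([0, 0, 655]) cube([942, 939, 42]);
translate([28, 28, 0]) cube([60, 60, 655]);
translate([854, 28, 0]) cube([60, 60, 655]);
translate([28, 851, 0]) cube([60, 60, 655]);
translate([854, 851, 0]) cube([60, 60, 655]);
translate([313, -501, 0]) {
  translate([0, 0, 352]) cube([316, 301, 29]);
  translate([19, 19, 0]) cylinder(h = 352, r = 19);
  translate([297, 19, 0]) cylinder(h = 352, r = 19);
  translate([19, 282, 0]) cylinder(h = 352, r = 19);
  translate([297, 282, 0]) cylinder(h = 352, r = 19);
}
translate([313, 1139, 0]) {
  translate([0, 0, 352]) cube([316, 301, 29]);
  translate([19, 19, 0]) cylinder(h = 352, r = 19);
  translate([297, 19, 0]) cylinder(h = 352, r = 19);
  translate([19, 282, 0]) cylinder(h = 352, r = 19);
  translate([297, 282, 0]) cylinder(h = 352, r = 19);
}
translate([1142, 319, 0]) {
  translate([0, 0, 352]) cube([316, 301, 29]);
  translate([19, 19, 0]) cylinder(h = 352, r = 19);
  translate([297, 19, 0]) cylinder(h = 352, r = 19);
  translate([19, 282, 0]) cylinder(h = 352, r = 19);
  translate([297, 282, 0]) cylinder(h = 352, r = 19);
}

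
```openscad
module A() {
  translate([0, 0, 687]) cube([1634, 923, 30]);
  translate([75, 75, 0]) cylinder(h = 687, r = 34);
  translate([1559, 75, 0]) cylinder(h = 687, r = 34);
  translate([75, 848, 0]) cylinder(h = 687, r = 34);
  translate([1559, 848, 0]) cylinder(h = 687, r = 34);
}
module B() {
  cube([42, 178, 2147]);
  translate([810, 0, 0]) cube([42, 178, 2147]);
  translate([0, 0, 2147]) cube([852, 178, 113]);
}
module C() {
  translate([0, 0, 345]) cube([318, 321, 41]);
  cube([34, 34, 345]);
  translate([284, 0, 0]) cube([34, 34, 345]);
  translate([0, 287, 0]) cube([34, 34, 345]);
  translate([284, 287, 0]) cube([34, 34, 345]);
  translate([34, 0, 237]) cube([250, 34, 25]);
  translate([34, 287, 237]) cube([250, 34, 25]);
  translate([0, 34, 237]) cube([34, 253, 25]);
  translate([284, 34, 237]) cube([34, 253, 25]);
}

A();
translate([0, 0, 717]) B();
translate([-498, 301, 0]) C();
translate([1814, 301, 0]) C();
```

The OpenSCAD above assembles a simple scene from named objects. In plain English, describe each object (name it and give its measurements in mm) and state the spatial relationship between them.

A is a table with a 1634×923 mm rectangular top, 30 mm thick, top surface at z = 717 mm, supported by four round legs of 68 mm diameter, each leg's bounding box inset 41 mm from the nearest pair of top edges, running from the floor.

B is a rectangular door frame: two vertical jambs of 42×178 mm section, 2147 mm tall, with a clear opening 768 mm wide between their inner faces. A header 113 mm tall and 178 mm deep lies on top of the jambs and spans the full outside width.

C is a simple wooden stool: a rectangular seat 318 mm (x) by 321 mm (y), 41 mm thick, top face at z = 386 mm, on four square legs, each 34×34 mm in cross-section. The legs rest on z = 0, each flush with a corner of the seat. Four stretchers, 34 mm wide and 25 mm tall, connect adjacent legs with their undersides at z = 237 mm, each running between the inner faces of the legs it joins and aligned with the legs' outer faces on the other axis.

The door frame is on top of the table. Two stools sit around the table at the −x, +x sides.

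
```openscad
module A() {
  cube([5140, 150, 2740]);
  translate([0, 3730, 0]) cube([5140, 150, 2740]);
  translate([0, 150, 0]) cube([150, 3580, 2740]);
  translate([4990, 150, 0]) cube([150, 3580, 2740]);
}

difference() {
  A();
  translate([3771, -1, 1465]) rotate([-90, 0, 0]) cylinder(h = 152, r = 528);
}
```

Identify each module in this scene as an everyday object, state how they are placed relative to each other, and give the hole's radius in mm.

A is a house frame. The house frame has a circular hole through its front wall. The hole's radius is 528 mm.

The subtracted cylinder has r = 528 mm.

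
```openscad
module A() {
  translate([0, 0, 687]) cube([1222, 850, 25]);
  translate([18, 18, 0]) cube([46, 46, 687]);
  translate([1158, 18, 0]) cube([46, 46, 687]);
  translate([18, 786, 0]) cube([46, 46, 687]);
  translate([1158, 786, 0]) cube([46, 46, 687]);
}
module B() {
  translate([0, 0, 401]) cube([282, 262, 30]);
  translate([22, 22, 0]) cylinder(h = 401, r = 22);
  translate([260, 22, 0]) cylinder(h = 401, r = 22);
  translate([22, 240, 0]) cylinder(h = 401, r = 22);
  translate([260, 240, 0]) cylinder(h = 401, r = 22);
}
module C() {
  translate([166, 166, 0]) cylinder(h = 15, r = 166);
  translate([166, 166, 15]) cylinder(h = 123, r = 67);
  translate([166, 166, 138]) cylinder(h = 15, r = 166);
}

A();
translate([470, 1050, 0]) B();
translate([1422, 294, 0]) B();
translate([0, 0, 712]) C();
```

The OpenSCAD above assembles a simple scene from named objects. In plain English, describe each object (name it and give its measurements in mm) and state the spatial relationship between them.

A is a table with a 1222×850 mm rectangular top, 25 mm thick, top surface at z = 712 mm, supported by four 46×46 mm square legs, each inset 18 mm from the nearest pair of top edges, running from the floor.

B is a four-legged stool. The seat is 282×262 mm, 30 mm thick, top at z = 431 mm. It stands on four round legs, each 44 mm in diameter, from z = 0 to the seat underside, each leg's axis is inset half a diameter from the nearest pair of seat edges (so the leg's bounding box is flush with the corner).

C is a spool: two coaxial disc flanges of radius 166 mm and thickness 15 mm, joined by a core cylinder of radius 67 mm and height 123 mm. The lower flange rests on z = 0 and the three cylinders share a vertical axis.

Two stools sit around the table at the +y, +x sides. The spool is on top of the table.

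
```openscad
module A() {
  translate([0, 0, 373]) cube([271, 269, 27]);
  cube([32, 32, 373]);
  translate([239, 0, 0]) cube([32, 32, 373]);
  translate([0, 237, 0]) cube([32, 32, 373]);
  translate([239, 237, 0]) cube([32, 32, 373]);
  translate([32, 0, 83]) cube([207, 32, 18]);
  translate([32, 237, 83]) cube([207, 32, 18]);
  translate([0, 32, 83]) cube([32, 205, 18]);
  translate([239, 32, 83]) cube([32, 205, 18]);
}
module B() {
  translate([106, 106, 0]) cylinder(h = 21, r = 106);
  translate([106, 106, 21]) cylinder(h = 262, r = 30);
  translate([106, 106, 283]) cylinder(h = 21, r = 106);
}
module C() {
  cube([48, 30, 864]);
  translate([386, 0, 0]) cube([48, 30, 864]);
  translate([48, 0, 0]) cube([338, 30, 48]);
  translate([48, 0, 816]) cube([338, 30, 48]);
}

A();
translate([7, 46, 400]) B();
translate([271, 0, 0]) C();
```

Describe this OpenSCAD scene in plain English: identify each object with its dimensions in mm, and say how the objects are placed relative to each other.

A is a simple wooden stool: a rectangular seat 271 mm (x) by 269 mm (y), 27 mm thick, top face at z = 400 mm, on four square legs, each 32×32 mm in cross-section. The legs rest on z = 0, each flush with a corner of the seat. Four stretchers, 32 mm wide and 18 mm tall, connect adjacent legs with their undersides at z = 83 mm, each running between the inner faces of the legs it joins and aligned with the legs' outer faces on the other axis.

B is a spool: two coaxial disc flanges of radius 106 mm and thickness 21 mm, joined by a core cylinder of radius 30 mm and height 262 mm. The lower flange rests on z = 0 and the three cylinders share a vertical axis.

C is a picture frame with a 338×768 mm rectangular opening (x by z) and a uniform 48 mm border on every side. Frame depth is 30 mm along y. It is built from two vertical stiles running the full outside height and two horizontal rails spanning the gap between the stiles.

The spool is on top of the stool. The picture frame is against the stool's +x side, with their −y faces flush.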